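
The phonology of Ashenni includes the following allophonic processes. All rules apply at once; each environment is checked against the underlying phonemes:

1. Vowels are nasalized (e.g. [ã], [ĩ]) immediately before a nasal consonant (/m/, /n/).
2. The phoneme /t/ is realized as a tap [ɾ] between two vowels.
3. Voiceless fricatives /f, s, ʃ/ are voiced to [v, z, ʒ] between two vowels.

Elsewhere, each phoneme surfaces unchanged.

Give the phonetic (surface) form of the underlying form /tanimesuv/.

/t/ (word-initial) fails the environment for rule 2, so it stays [t].
/a/ (between /t/ and /n/) occurs before a nasal consonant → [ã] by rule 1.
/n/ (between /a/ and /i/): no rule targets it → [n].
/i/ — between /n/ and /m/, before a nasal consonant — surfaces as [ĩ] (rule 1).
/m/ — not in any rule's target class → [m].
/e/ (between /m/ and /s/) is in the target of rule 1 but the environment (before a nasal consonant) is not met → [e].
Rule 3 applies to /s/ (between /e/ and /u/: between two vowels) → [z].
/u/ — between /s/ and /v/; rule 1 does not apply here → [u].
/v/ (word-final) is unaffected → [v].

[tãnĩmezuv]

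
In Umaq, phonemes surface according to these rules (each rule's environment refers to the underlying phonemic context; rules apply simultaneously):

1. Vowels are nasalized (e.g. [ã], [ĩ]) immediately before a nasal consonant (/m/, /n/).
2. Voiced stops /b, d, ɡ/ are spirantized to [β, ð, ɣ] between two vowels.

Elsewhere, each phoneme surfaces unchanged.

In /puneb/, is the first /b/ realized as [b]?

Yes

/b/ (word-final) is in the target of rule 2 but the environment (between two vowels) is not met → [b].
The actual realization is [b], which matches [b].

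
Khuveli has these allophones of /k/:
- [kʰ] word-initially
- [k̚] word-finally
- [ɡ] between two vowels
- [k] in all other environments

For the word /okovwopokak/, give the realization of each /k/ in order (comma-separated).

[ɡ], [ɡ], [k̚]

Occurrence 1 (position 2): between two vowels → [ɡ].
Occurrence 2 (position 9): between two vowels → [ɡ].
Occurrence 3 (position 11): word-finally → [k̚].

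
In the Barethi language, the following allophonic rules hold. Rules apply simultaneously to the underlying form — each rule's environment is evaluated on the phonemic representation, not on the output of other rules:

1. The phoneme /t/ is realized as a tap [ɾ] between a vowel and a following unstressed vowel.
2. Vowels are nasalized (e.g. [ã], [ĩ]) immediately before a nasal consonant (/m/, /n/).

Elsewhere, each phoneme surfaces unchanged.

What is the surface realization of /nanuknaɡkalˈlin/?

[nãnuknaɡkalˈlĩn]

/n/ — not in any rule's target class → [n].
Rule 2 applies to /a/ (between /n/ and /n/: before a nasal consonant) → [ã].
/n/ (between /a/ and /u/): no rule targets it → [n].
/u/ (between /n/ and /k/) fails the environment for rule 2, so it stays [u].
/k/ stays [k].
/n/ stays [n].
/a/ — between /n/ and /ɡ/; rule 2 does not apply here → [a].
/ɡ/ — not in any rule's target class → [ɡ].
/k/ (between /ɡ/ and /a/): no rule targets it → [k].
/a/ (between /k/ and /l/) is in the target of rule 2 but the environment (before a nasal consonant) is not met → [a].
/l/ stays [l].
/l/ — not in any rule's target class → [l].
/i/ — between /l/ and /n/, before a nasal consonant — surfaces as [ĩ] (rule 2).
/n/ (word-final): no rule targets it → [n].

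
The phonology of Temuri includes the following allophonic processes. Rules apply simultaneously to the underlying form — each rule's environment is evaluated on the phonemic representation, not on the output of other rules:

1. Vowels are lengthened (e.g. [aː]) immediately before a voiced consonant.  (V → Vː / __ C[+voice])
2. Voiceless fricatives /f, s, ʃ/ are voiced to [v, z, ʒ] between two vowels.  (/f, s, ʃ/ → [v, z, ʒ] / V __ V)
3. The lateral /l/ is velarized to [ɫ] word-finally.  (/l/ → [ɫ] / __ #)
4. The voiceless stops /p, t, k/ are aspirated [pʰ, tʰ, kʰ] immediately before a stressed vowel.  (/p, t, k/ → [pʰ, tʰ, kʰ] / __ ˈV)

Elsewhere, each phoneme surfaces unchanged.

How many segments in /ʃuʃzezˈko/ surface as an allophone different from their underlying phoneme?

2

Segments that undergo a rule: /e/ → [eː] (rule 1); /k/ → [kʰ] (rule 4).
All other segments surface unchanged.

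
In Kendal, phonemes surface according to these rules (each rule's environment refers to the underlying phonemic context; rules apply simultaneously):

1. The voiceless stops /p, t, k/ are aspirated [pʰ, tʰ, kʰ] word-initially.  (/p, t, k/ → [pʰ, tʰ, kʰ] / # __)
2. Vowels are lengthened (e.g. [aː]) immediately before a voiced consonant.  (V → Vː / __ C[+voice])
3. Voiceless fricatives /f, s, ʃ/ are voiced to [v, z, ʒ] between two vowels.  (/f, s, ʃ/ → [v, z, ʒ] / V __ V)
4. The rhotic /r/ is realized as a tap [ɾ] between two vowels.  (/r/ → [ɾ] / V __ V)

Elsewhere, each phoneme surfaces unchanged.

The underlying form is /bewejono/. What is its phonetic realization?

/b/ (word-initial) is unaffected → [b].
/e/ (between /b/ and /w/) occurs before a voiced consonant → [eː] by rule 2.
/w/ (between /e/ and /e/) is unaffected → [w].
/e/ meets the environment for rule 2 (before a voiced consonant) → [eː].
/j/ (between /e/ and /o/): no rule targets it → [j].
/o/ (between /j/ and /n/) occurs before a voiced consonant → [oː] by rule 2.
/n/ (between /o/ and /o/) is unaffected → [n].
/o/ (word-final) is in the target of rule 2 but the environment (before a voiced consonant) is not met → [o].

[beːweːjoːno]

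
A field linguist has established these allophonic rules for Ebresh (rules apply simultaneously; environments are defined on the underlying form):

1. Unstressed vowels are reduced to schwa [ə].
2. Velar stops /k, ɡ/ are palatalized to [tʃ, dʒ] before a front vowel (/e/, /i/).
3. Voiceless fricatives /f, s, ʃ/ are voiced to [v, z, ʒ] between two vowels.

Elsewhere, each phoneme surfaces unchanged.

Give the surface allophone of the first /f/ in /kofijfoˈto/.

[v]

Rule 3 applies to /f/ (between /o/ and /i/: between two vowels) → [v].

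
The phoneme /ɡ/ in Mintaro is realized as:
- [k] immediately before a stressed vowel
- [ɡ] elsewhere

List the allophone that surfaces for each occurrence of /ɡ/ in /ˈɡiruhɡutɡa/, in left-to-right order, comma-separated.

[k], [ɡ], [ɡ]

Occurrence 1 (position 1): immediately before a stressed vowel → [k].
Occurrence 2 (position 6): no conditioning environment matches → elsewhere allophone [ɡ].
Occurrence 3 (position 9): no conditioning environment matches → elsewhere allophone [ɡ].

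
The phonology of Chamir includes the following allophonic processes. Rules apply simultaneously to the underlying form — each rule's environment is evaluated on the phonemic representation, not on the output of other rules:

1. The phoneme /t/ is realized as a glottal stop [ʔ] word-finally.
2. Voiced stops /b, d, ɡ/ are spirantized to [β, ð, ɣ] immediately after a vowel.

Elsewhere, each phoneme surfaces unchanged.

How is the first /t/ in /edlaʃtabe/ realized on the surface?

/t/ (between /ʃ/ and /a/) is in the target of rule 1 but the environment (word-finally) is not met → [t].

[t]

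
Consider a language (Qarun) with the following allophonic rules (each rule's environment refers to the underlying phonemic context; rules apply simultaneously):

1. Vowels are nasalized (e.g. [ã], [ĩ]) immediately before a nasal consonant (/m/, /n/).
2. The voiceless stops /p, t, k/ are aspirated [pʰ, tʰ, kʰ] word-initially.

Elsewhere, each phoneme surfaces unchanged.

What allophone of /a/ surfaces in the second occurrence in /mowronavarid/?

[a]

/a/ — between /v/ and /r/; rule 1 does not apply here → [a].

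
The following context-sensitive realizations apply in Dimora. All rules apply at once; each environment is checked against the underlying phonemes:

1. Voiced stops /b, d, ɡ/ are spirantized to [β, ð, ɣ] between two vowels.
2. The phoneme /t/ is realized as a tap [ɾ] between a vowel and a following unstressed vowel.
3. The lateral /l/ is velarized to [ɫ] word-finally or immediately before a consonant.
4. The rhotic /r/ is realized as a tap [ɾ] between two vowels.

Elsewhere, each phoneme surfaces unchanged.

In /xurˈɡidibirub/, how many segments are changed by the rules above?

3

Segments that undergo a rule: /d/ → [ð] (rule 1); /b/ → [β] (rule 1); /r/ → [ɾ] (rule 4).
All other segments surface unchanged.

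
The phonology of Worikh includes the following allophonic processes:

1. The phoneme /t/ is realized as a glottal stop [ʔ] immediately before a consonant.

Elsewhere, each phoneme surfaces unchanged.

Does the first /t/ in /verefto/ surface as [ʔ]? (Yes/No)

No

/t/ (between /f/ and /o/) fails the environment for rule 1, so it stays [t].
The actual realization is [t], not [ʔ].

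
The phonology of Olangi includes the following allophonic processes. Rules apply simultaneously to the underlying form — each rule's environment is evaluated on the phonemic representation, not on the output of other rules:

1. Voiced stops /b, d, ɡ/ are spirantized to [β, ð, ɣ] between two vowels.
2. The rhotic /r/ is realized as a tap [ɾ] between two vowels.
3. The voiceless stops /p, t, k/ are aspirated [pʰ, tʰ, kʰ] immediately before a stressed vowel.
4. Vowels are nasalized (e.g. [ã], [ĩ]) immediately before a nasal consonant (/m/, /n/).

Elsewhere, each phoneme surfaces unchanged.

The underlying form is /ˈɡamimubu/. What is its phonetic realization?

/ɡ/ — word-initial; rule 1 does not apply here → [ɡ].
/a/ meets the environment for rule 4 (before a nasal consonant) → [ã].
/m/ — not in any rule's target class → [m].
/i/ (between /m/ and /m/): before a nasal consonant, so rule 4 applies → [ĩ].
/m/ — not in any rule's target class → [m].
/u/ — between /m/ and /b/; rule 4 does not apply here → [u].
Rule 1 applies to /b/ (between /u/ and /u/: between two vowels) → [β].
/u/ (word-final) is in the target of rule 4 but the environment (before a nasal consonant) is not met → [u].

[ˈɡãmĩmuβu]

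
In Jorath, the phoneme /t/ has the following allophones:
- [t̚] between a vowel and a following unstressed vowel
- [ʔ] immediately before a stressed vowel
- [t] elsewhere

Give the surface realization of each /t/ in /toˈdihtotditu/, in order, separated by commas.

Occurrence 1 (position 1): no conditioning environment matches → elsewhere allophone [t].
Occurrence 2 (position 6): no conditioning environment matches → elsewhere allophone [t].
Occurrence 3 (position 8): no conditioning environment matches → elsewhere allophone [t].
Occurrence 4 (position 11): between a vowel and a following unstressed vowel → [t̚].

[t], [t], [t], [t̚]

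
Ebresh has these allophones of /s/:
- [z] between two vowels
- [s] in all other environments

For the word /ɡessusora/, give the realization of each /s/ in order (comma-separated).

Occurrence 1 (position 3): no conditioning environment matches → elsewhere allophone [s].
Occurrence 2 (position 4): no conditioning environment matches → elsewhere allophone [s].
Occurrence 3 (position 6): between two vowels → [z].

[s], [s], [z]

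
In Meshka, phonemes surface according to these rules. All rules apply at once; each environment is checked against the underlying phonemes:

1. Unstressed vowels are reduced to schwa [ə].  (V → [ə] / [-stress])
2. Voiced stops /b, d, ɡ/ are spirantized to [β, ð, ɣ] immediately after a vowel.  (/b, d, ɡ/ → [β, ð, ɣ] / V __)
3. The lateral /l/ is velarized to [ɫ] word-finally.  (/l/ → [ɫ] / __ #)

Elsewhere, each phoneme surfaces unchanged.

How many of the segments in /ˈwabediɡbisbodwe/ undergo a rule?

Segments that undergo a rule: /b/ → [β] (rule 2); /e/ → [ə] (rule 1); /d/ → [ð] (rule 2); /i/ → [ə] (rule 1); /ɡ/ → [ɣ] (rule 2); /i/ → [ə] (rule 1); /o/ → [ə] (rule 1); /d/ → [ð] (rule 2); /e/ → [ə] (rule 1).
All other segments surface unchanged.

9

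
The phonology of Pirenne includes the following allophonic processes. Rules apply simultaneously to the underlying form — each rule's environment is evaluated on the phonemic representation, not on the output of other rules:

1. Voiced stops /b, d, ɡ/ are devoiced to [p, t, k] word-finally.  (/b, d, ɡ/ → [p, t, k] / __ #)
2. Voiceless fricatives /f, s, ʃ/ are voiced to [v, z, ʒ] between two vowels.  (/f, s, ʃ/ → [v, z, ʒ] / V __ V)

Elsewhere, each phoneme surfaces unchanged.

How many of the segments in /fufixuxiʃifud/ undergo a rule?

Segments that undergo a rule: /f/ → [v] (rule 2); /ʃ/ → [ʒ] (rule 2); /f/ → [v] (rule 2); /d/ → [t] (rule 1).
All other segments surface unchanged.

4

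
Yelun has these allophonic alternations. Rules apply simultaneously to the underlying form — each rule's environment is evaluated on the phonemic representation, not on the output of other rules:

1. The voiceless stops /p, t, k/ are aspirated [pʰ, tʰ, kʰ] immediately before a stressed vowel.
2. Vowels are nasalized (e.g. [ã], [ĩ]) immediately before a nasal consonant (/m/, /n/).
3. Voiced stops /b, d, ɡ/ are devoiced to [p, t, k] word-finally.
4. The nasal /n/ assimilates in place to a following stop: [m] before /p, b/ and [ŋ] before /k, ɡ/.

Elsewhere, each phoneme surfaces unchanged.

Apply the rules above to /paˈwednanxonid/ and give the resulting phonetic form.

[paˈwednãnxõnit]

/p/ (word-initial) fails the environment for rule 1, so it stays [p].
/a/ (between /p/ and /w/): rule 2 targets it, but not before a nasal consonant → unchanged [a].
/w/ (between /a/ and /e/) is unaffected → [w].
/e/ (between /w/ and /d/): rule 2 targets it, but not before a nasal consonant → unchanged [e].
/d/ (between /e/ and /n/) is in the target of rule 3 but the environment (word-finally) is not met → [d].
/n/ — between /d/ and /a/; rule 4 does not apply here → [n].
/a/ (between /n/ and /n/) occurs before a nasal consonant → [ã] by rule 2.
/n/ (between /a/ and /x/) fails the environment for rule 4, so it stays [n].
/x/ stays [x].
/o/ (between /x/ and /n/) occurs before a nasal consonant → [õ] by rule 2.
/n/ (between /o/ and /i/) is in the target of rule 4 but the environment (before a labial or velar stop) is not met → [n].
/i/ — between /n/ and /d/; rule 2 does not apply here → [i].
Rule 3 applies to /d/ (word-final: word-finally) → [t].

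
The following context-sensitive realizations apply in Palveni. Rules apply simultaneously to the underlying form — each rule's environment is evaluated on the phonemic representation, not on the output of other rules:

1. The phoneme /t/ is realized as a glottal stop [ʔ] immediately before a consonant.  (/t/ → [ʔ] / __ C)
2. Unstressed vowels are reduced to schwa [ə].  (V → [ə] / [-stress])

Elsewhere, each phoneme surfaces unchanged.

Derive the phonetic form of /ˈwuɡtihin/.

/u/ — between /w/ and /ɡ/; rule 2 does not apply here → [u].
/t/ (between /ɡ/ and /i/): rule 1 targets it, but not immediately before a consonant → unchanged [t].
/i/ (between /t/ and /h/): in an unstressed syllable, so rule 2 applies → [ə].
/i/ — between /h/ and /n/, in an unstressed syllable — surfaces as [ə] (rule 2).

[ˈwuɡtəhən]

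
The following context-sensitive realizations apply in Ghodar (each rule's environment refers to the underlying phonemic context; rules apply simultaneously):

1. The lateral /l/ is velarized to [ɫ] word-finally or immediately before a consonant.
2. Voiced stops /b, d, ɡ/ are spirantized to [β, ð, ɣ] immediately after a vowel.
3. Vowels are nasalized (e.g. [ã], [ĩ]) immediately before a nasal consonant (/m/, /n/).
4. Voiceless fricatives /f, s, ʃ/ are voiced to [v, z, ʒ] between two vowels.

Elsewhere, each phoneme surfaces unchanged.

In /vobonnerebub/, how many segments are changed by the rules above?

Segments that undergo a rule: /b/ → [β] (rule 2); /o/ → [õ] (rule 3); /b/ → [β] (rule 2); /b/ → [β] (rule 2).
All other segments surface unchanged.

4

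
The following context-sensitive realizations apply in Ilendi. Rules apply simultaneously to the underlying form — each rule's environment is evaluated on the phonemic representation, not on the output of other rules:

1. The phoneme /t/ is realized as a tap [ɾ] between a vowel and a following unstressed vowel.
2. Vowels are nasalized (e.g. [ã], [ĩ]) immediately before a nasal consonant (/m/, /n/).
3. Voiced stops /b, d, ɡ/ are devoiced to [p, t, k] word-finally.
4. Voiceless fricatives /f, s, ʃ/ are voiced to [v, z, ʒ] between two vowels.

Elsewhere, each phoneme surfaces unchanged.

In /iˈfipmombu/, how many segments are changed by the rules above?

Segments that undergo a rule: /f/ → [v] (rule 4); /o/ → [õ] (rule 2).
All other segments surface unchanged.

2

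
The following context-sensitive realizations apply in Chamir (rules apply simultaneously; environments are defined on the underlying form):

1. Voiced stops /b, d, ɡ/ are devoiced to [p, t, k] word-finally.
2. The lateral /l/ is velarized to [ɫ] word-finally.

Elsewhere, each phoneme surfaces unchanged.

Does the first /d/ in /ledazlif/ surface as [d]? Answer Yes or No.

/d/ — between /e/ and /a/; rule 1 does not apply here → [d].
The actual realization is [d], which matches [d].

Yes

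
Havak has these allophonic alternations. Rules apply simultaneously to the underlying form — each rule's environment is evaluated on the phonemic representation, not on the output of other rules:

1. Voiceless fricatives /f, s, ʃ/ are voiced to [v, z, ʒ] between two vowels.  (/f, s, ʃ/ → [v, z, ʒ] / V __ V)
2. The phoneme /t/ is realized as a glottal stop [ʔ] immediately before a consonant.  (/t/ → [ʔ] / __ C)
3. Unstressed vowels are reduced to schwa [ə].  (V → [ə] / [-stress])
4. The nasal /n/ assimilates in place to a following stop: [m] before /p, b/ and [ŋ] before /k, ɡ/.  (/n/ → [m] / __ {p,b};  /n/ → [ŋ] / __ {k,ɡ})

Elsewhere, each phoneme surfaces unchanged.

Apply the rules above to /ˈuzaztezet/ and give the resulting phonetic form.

[ˈuzəztəzət]

/u/ — word-initial; rule 3 does not apply here → [u].
/a/ — between /z/ and /z/, in an unstressed syllable — surfaces as [ə] (rule 3).
/t/ (between /z/ and /e/): rule 2 targets it, but not immediately before a consonant → unchanged [t].
/e/ (between /t/ and /z/) occurs in an unstressed syllable → [ə] by rule 3.
Rule 3 applies to /e/ (between /z/ and /t/: in an unstressed syllable) → [ə].
/t/ (word-final): rule 2 targets it, but not immediately before a consonant → unchanged [t].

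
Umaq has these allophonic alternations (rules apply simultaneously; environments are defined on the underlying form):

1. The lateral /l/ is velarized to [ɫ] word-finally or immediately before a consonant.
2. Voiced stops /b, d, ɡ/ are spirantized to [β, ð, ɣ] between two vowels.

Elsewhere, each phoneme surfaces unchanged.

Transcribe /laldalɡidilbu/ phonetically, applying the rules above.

[laɫdaɫɡiðiɫbu]

/l/ (word-initial): rule 1 targets it, but not word-finally or immediately before a consonant → unchanged [l].
/a/ stays [a].
Rule 1 applies to /l/ (between /a/ and /d/: word-finally or immediately before a consonant) → [ɫ].
/d/ (between /l/ and /a/) is in the target of rule 2 but the environment (between two vowels) is not met → [d].
/a/ — not in any rule's target class → [a].
/l/ — between /a/ and /ɡ/, word-finally or immediately before a consonant — surfaces as [ɫ] (rule 1).
/ɡ/ (between /l/ and /i/) is in the target of rule 2 but the environment (between two vowels) is not met → [ɡ].
/i/ — not in any rule's target class → [i].
/d/ (between /i/ and /i/): between two vowels, so rule 2 applies → [ð].
/i/ (between /d/ and /l/) is unaffected → [i].
Rule 1 applies to /l/ (between /i/ and /b/: word-finally or immediately before a consonant) → [ɫ].
/b/ — between /l/ and /u/; rule 2 does not apply here → [b].
/u/ — not in any rule's target class → [u].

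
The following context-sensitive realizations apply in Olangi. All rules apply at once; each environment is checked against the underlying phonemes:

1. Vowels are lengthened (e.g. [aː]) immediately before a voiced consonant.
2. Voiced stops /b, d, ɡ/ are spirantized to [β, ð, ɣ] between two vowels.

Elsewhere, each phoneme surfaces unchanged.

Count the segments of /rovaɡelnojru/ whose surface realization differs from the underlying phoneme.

5

Segments that undergo a rule: /o/ → [oː] (rule 1); /a/ → [aː] (rule 1); /ɡ/ → [ɣ] (rule 2); /e/ → [eː] (rule 1); /o/ → [oː] (rule 1).
All other segments surface unchanged.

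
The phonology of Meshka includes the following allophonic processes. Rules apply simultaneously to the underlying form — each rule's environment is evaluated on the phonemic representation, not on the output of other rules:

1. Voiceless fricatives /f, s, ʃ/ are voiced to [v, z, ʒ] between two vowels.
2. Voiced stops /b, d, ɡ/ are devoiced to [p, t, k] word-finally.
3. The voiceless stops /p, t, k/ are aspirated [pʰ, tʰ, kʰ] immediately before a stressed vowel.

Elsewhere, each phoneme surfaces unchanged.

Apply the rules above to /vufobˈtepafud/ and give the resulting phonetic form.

[vuvobˈtʰepavut]

/v/ — not in any rule's target class → [v].
/u/ (between /v/ and /f/) is unaffected → [u].
/f/ — between /u/ and /o/, between two vowels — surfaces as [v] (rule 1).
/o/ (between /f/ and /b/): no rule targets it → [o].
/b/ (between /o/ and /t/): rule 2 targets it, but not word-finally → unchanged [b].
/t/ (between /b/ and /e/) occurs immediately before a stressed vowel → [tʰ] by rule 3.
/e/ stays [e].
/p/ (between /e/ and /a/) is in the target of rule 3 but the environment (immediately before a stressed vowel) is not met → [p].
/a/ (between /p/ and /f/) is unaffected → [a].
Rule 1 applies to /f/ (between /a/ and /u/: between two vowels) → [v].
/u/ (between /f/ and /d/): no rule targets it → [u].
Rule 2 applies to /d/ (word-final: word-finally) → [t].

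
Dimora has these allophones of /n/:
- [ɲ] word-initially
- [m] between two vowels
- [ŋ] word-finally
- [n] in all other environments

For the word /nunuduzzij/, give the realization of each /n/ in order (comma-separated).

Occurrence 1 (position 1): word-initially → [ɲ].
Occurrence 2 (position 3): between two vowels → [m].

[ɲ], [m]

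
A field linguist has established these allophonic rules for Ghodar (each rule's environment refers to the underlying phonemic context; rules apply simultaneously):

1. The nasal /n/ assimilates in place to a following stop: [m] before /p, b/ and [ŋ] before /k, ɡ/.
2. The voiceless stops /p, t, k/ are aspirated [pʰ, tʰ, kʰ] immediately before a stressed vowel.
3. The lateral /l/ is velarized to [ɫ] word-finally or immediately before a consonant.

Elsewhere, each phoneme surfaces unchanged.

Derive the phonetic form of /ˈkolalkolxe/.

/k/ — word-initial, immediately before a stressed vowel — surfaces as [kʰ] (rule 2).
/o/ stays [o].
/l/ — between /o/ and /a/; rule 3 does not apply here → [l].
/a/ — not in any rule's target class → [a].
/l/ (between /a/ and /k/) occurs word-finally or immediately before a consonant → [ɫ] by rule 3.
/k/ (between /l/ and /o/): rule 2 targets it, but not immediately before a stressed vowel → unchanged [k].
/o/ stays [o].
/l/ — between /o/ and /x/, word-finally or immediately before a consonant — surfaces as [ɫ] (rule 3).
/x/ (between /l/ and /e/): no rule targets it → [x].
/e/ (word-final): no rule targets it → [e].

[ˈkʰolaɫkoɫxe]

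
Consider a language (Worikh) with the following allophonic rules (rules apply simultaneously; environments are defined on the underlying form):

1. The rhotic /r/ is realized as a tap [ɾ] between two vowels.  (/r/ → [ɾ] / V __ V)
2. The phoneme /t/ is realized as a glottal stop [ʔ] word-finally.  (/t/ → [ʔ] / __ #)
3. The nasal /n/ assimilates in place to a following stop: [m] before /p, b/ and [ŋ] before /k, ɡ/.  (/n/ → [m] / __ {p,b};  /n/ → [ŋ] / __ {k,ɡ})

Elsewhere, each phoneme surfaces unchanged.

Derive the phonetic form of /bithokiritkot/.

[bithokiɾitkoʔ]

/b/ (word-initial) is unaffected → [b].
/i/ — not in any rule's target class → [i].
/t/ (between /i/ and /h/): rule 2 targets it, but not word-finally → unchanged [t].
/h/ — not in any rule's target class → [h].
/o/ (between /h/ and /k/) is unaffected → [o].
/k/ (between /o/ and /i/): no rule targets it → [k].
/i/ (between /k/ and /r/) is unaffected → [i].
/r/ (between /i/ and /i/) occurs between two vowels → [ɾ] by rule 1.
/i/ (between /r/ and /t/): no rule targets it → [i].
/t/ (between /i/ and /k/) fails the environment for rule 2, so it stays [t].
/k/ (between /t/ and /o/) is unaffected → [k].
/o/ — not in any rule's target class → [o].
/t/ (word-final): word-finally, so rule 2 applies → [ʔ].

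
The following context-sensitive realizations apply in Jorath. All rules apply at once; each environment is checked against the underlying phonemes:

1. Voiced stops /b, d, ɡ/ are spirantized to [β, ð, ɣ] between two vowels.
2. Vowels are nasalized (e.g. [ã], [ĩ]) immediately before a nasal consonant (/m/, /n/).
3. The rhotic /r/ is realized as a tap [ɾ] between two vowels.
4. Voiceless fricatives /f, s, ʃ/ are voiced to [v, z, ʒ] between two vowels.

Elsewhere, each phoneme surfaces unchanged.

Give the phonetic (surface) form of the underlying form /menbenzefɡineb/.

/m/ — not in any rule's target class → [m].
/e/ (between /m/ and /n/): before a nasal consonant, so rule 2 applies → [ẽ].
/n/ — not in any rule's target class → [n].
/b/ (between /n/ and /e/) fails the environment for rule 1, so it stays [b].
/e/ — between /b/ and /n/, before a nasal consonant — surfaces as [ẽ] (rule 2).
/n/ stays [n].
/z/ — not in any rule's target class → [z].
/e/ (between /z/ and /f/) is in the target of rule 2 but the environment (before a nasal consonant) is not met → [e].
/f/ — between /e/ and /ɡ/; rule 4 does not apply here → [f].
/ɡ/ (between /f/ and /i/) fails the environment for rule 1, so it stays [ɡ].
/i/ — between /ɡ/ and /n/, before a nasal consonant — surfaces as [ĩ] (rule 2).
/n/ stays [n].
/e/ — between /n/ and /b/; rule 2 does not apply here → [e].
/b/ (word-final) fails the environment for rule 1, so it stays [b].

[mẽnbẽnzefɡĩneb]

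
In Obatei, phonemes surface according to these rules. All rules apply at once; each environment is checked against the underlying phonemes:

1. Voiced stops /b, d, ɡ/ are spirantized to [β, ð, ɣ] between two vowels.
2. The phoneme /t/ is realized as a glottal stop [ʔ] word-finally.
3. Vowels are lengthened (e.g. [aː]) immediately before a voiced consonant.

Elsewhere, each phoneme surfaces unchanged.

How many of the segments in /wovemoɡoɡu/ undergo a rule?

Segments that undergo a rule: /o/ → [oː] (rule 3); /e/ → [eː] (rule 3); /o/ → [oː] (rule 3); /ɡ/ → [ɣ] (rule 1); /o/ → [oː] (rule 3); /ɡ/ → [ɣ] (rule 1).
All other segments surface unchanged.

6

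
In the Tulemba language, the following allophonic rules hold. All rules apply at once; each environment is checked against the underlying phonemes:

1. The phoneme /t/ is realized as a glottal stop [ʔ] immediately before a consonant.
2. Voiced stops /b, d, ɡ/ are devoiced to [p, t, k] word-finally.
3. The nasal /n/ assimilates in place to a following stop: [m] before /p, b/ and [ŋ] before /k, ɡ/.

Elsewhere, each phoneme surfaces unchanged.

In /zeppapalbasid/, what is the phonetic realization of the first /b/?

/b/ (between /l/ and /a/): rule 2 targets it, but not word-finally → unchanged [b].

[b]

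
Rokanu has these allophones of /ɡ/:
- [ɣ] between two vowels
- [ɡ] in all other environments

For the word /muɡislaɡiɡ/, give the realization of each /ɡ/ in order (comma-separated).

[ɣ], [ɣ], [ɡ]

Occurrence 1 (position 3): between two vowels → [ɣ].
Occurrence 2 (position 8): between two vowels → [ɣ].
Occurrence 3 (position 10): no conditioning environment matches → elsewhere allophone [ɡ].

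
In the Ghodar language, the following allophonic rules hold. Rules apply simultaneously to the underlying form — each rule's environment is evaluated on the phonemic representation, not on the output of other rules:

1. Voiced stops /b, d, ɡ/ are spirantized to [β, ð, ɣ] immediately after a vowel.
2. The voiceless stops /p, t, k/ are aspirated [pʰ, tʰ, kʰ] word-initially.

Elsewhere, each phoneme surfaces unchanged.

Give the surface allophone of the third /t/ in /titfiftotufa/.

/t/ (between /f/ and /o/) fails the environment for rule 2, so it stays [t].

[t]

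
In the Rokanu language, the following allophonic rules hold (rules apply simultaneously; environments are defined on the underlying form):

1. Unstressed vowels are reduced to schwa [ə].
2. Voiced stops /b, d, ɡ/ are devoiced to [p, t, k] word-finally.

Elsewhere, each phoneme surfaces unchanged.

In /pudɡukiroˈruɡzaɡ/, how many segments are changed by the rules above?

Segments that undergo a rule: /u/ → [ə] (rule 1); /u/ → [ə] (rule 1); /i/ → [ə] (rule 1); /o/ → [ə] (rule 1); /a/ → [ə] (rule 1); /ɡ/ → [k] (rule 2).
All other segments surface unchanged.

6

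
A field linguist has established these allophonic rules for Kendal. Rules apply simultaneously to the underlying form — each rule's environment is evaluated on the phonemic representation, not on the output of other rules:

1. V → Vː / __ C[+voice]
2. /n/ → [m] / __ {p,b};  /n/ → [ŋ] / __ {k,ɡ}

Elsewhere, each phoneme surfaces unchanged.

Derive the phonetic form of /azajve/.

[aːzaːjve]

Rule 1 applies to /a/ (word-initial: before a voiced consonant) → [aː].
/z/ stays [z].
/a/ — between /z/ and /j/, before a voiced consonant — surfaces as [aː] (rule 1).
/j/ — not in any rule's target class → [j].
/v/ stays [v].
/e/ (word-final) fails the environment for rule 1, so it stays [e].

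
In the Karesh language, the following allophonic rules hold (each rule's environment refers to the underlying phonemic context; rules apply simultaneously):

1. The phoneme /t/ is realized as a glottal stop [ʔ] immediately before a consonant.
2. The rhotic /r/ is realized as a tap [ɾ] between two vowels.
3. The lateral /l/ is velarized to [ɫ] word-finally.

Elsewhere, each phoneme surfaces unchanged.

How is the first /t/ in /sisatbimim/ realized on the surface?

[ʔ]

/t/ (between /a/ and /b/): immediately before a consonant, so rule 1 applies → [ʔ].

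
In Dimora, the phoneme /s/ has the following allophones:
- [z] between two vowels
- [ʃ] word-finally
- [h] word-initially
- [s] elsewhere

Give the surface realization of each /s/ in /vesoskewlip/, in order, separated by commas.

Occurrence 1 (position 3): between two vowels → [z].
Occurrence 2 (position 5): no conditioning environment matches → elsewhere allophone [s].

[z], [s]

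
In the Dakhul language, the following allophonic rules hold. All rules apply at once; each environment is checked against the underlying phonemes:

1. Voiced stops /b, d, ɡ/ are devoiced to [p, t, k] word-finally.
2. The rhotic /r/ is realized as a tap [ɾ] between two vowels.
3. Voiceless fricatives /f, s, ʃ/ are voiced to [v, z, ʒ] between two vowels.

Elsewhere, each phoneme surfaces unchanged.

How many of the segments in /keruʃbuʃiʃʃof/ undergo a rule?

2

Segments that undergo a rule: /r/ → [ɾ] (rule 2); /ʃ/ → [ʒ] (rule 3).
All other segments surface unchanged.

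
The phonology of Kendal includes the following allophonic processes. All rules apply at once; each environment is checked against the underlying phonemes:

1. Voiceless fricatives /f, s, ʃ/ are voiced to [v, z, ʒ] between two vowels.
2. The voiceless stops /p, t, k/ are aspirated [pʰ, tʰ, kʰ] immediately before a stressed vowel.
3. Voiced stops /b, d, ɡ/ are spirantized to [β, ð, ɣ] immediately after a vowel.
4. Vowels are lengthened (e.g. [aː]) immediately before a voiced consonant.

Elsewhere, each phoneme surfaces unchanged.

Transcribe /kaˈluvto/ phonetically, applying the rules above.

[kaːˈluːvto]

/k/ (word-initial) fails the environment for rule 2, so it stays [k].
Rule 4 applies to /a/ (between /k/ and /l/: before a voiced consonant) → [aː].
/u/ (between /l/ and /v/) occurs before a voiced consonant → [uː] by rule 4.
/t/ (between /v/ and /o/) fails the environment for rule 2, so it stays [t].
/o/ (word-final): rule 4 targets it, but not before a voiced consonant → unchanged [o].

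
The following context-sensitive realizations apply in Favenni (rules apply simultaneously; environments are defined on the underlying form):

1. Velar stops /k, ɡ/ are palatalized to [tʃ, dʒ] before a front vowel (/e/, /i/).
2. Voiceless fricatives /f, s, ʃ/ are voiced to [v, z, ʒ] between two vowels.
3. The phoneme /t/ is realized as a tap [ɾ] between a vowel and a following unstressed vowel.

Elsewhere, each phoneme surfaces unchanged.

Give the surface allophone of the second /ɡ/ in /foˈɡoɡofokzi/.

/ɡ/ — between /o/ and /o/; rule 1 does not apply here → [ɡ].

[ɡ]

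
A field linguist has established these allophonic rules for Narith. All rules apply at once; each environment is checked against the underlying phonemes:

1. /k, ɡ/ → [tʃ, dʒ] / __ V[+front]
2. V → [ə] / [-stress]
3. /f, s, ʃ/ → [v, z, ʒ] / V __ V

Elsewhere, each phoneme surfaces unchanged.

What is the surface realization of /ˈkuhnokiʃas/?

/k/ (word-initial) is in the target of rule 1 but the environment (before a front vowel) is not met → [k].
/u/ (between /k/ and /h/) fails the environment for rule 2, so it stays [u].
/h/ (between /u/ and /n/) is unaffected → [h].
/n/ (between /h/ and /o/): no rule targets it → [n].
/o/ (between /n/ and /k/) occurs in an unstressed syllable → [ə] by rule 2.
/k/ meets the environment for rule 1 (before a front vowel) → [tʃ].
/i/ (between /k/ and /ʃ/): in an unstressed syllable, so rule 2 applies → [ə].
/ʃ/ — between /i/ and /a/, between two vowels — surfaces as [ʒ] (rule 3).
/a/ (between /ʃ/ and /s/) occurs in an unstressed syllable → [ə] by rule 2.
/s/ (word-final): rule 3 targets it, but not between two vowels → unchanged [s].

[ˈkuhnətʃəʒəs]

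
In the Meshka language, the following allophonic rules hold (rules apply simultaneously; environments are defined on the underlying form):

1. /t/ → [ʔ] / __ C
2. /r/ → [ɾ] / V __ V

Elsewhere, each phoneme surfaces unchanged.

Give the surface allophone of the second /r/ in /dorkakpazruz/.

[r]

/r/ (between /z/ and /u/) fails the environment for rule 2, so it stays [r].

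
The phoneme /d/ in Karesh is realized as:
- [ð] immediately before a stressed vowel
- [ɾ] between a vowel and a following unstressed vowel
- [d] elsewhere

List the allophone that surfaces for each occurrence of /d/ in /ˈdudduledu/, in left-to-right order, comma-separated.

[ð], [d], [d], [ɾ]

Occurrence 1 (position 1): immediately before a stressed vowel → [ð].
Occurrence 2 (position 3): no conditioning environment matches → elsewhere allophone [d].
Occurrence 3 (position 4): no conditioning environment matches → elsewhere allophone [d].
Occurrence 4 (position 8): between a vowel and a following unstressed vowel → [ɾ].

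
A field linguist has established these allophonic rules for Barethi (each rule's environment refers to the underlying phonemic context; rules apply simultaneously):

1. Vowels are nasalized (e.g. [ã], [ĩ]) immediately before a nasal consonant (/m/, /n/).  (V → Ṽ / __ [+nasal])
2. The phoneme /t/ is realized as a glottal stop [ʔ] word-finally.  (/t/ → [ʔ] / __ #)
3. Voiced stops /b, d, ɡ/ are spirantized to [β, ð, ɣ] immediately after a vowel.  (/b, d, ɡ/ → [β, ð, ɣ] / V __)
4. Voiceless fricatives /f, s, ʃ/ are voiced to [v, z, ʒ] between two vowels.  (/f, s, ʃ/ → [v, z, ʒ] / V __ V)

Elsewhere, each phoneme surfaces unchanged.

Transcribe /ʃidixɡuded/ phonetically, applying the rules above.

[ʃiðixɡuðeð]

/ʃ/ (word-initial): rule 4 targets it, but not between two vowels → unchanged [ʃ].
/i/ (between /ʃ/ and /d/): rule 1 targets it, but not before a nasal consonant → unchanged [i].
/d/ (between /i/ and /i/) occurs immediately after a vowel → [ð] by rule 3.
/i/ (between /d/ and /x/) fails the environment for rule 1, so it stays [i].
/x/ (between /i/ and /ɡ/) is unaffected → [x].
/ɡ/ (between /x/ and /u/) is in the target of rule 3 but the environment (immediately after a vowel) is not met → [ɡ].
/u/ (between /ɡ/ and /d/) fails the environment for rule 1, so it stays [u].
/d/ (between /u/ and /e/): immediately after a vowel, so rule 3 applies → [ð].
/e/ (between /d/ and /d/): rule 1 targets it, but not before a nasal consonant → unchanged [e].
/d/ (word-final): immediately after a vowel, so rule 3 applies → [ð].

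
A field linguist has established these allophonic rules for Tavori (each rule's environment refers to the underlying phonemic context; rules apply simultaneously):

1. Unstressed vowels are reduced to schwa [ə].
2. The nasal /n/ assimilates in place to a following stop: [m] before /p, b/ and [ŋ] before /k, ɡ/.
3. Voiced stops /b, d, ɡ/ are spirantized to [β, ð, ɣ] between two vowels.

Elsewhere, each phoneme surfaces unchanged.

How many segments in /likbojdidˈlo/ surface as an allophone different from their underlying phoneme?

3

Segments that undergo a rule: /i/ → [ə] (rule 1); /o/ → [ə] (rule 1); /i/ → [ə] (rule 1).
All other segments surface unchanged.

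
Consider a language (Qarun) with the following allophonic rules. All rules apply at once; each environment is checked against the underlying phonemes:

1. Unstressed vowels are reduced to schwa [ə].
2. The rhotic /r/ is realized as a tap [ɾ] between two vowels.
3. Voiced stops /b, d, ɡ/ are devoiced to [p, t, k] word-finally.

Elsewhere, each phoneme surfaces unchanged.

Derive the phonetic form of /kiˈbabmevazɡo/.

/k/ (word-initial): no rule targets it → [k].
/i/ — between /k/ and /b/, in an unstressed syllable — surfaces as [ə] (rule 1).
/b/ (between /i/ and /a/) fails the environment for rule 3, so it stays [b].
/a/ (between /b/ and /b/): rule 1 targets it, but not in an unstressed syllable → unchanged [a].
/b/ (between /a/ and /m/) fails the environment for rule 3, so it stays [b].
/m/ (between /b/ and /e/) is unaffected → [m].
/e/ meets the environment for rule 1 (in an unstressed syllable) → [ə].
/v/ stays [v].
/a/ meets the environment for rule 1 (in an unstressed syllable) → [ə].
/z/ — not in any rule's target class → [z].
/ɡ/ (between /z/ and /o/) fails the environment for rule 3, so it stays [ɡ].
/o/ — word-final, in an unstressed syllable — surfaces as [ə] (rule 1).

[kəˈbabməvəzɡə]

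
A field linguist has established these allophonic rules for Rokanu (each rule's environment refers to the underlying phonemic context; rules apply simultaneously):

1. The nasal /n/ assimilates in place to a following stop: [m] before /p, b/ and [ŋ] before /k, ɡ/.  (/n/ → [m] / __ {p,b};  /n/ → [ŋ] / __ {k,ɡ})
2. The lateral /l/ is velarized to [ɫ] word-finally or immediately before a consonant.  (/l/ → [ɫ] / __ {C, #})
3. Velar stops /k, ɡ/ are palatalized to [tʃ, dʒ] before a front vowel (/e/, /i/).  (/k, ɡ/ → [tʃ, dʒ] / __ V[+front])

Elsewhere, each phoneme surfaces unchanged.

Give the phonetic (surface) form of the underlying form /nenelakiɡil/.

/n/ (word-initial) fails the environment for rule 1, so it stays [n].
/e/ (between /n/ and /n/) is unaffected → [e].
/n/ (between /e/ and /e/) is in the target of rule 1 but the environment (before a labial or velar stop) is not met → [n].
/e/ stays [e].
/l/ (between /e/ and /a/) fails the environment for rule 2, so it stays [l].
/a/ (between /l/ and /k/) is unaffected → [a].
/k/ meets the environment for rule 3 (before a front vowel) → [tʃ].
/i/ (between /k/ and /ɡ/) is unaffected → [i].
/ɡ/ meets the environment for rule 3 (before a front vowel) → [dʒ].
/i/ (between /ɡ/ and /l/) is unaffected → [i].
/l/ meets the environment for rule 2 (word-finally or immediately before a consonant) → [ɫ].

[nenelatʃidʒiɫ]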